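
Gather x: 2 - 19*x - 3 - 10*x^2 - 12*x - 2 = -10*x^2 - 31*x - 3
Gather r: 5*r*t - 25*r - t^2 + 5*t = r*(5*t - 25) - t^2 + 5*t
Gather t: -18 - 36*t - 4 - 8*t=-44*t - 22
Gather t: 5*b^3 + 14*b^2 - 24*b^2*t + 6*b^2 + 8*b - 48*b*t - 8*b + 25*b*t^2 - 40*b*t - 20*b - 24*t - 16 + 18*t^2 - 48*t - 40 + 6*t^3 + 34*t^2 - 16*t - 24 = 5*b^3 + 20*b^2 - 20*b + 6*t^3 + t^2*(25*b + 52) + t*(-24*b^2 - 88*b - 88) - 80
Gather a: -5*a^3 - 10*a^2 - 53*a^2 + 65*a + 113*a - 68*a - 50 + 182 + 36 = -5*a^3 - 63*a^2 + 110*a + 168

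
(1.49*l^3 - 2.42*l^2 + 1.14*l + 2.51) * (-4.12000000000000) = -6.1388*l^3 + 9.9704*l^2 - 4.6968*l - 10.3412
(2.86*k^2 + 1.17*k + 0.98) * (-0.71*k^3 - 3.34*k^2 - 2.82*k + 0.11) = -2.0306*k^5 - 10.3831*k^4 - 12.6688*k^3 - 6.258*k^2 - 2.6349*k + 0.1078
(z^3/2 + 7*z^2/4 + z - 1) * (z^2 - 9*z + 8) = z^5/2 - 11*z^4/4 - 43*z^3/4 + 4*z^2 + 17*z - 8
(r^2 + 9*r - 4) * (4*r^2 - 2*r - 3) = 4*r^4 + 34*r^3 - 37*r^2 - 19*r + 12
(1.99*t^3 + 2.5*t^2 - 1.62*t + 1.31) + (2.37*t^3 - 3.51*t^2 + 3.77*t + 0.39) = 4.36*t^3 - 1.01*t^2 + 2.15*t + 1.7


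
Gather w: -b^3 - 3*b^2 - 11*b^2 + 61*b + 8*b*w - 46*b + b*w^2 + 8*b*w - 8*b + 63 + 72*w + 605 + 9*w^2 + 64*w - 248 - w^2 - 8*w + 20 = -b^3 - 14*b^2 + 7*b + w^2*(b + 8) + w*(16*b + 128) + 440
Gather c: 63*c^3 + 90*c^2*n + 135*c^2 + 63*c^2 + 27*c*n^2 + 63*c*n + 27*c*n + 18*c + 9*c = 63*c^3 + c^2*(90*n + 198) + c*(27*n^2 + 90*n + 27)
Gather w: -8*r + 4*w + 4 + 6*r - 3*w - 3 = -2*r + w + 1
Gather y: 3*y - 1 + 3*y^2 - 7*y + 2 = 3*y^2 - 4*y + 1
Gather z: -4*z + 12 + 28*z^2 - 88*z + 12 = 28*z^2 - 92*z + 24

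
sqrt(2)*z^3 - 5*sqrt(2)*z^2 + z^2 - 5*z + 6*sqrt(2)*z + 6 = (z - 3)*(z - 2)*(sqrt(2)*z + 1)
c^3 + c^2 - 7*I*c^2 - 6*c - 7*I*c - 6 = (c + 1)*(c - 6*I)*(c - I)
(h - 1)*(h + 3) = h^2 + 2*h - 3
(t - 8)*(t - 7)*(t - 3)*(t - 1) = t^4 - 19*t^3 + 119*t^2 - 269*t + 168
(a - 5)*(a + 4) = a^2 - a - 20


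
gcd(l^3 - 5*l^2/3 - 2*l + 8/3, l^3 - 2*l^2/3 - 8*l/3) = l^2 - 2*l/3 - 8/3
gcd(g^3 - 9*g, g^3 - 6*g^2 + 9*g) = g^2 - 3*g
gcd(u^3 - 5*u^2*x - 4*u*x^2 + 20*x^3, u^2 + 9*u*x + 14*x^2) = u + 2*x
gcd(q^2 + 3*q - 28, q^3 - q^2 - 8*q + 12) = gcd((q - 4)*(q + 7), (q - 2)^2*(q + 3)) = 1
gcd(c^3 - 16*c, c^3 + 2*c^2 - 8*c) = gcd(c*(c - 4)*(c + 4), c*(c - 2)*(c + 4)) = c^2 + 4*c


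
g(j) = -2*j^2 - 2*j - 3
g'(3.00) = -14.00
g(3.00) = -27.00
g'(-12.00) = 46.00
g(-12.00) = -267.00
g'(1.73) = -8.92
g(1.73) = -12.45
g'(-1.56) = 4.24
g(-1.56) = -4.75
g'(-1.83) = 5.32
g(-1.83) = -6.04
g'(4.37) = -19.48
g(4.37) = -49.93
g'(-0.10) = -1.60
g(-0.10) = -2.82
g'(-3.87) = 13.48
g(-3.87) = -25.21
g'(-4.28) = 15.12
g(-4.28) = -31.08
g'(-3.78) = 13.12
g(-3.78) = -24.02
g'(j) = -4*j - 2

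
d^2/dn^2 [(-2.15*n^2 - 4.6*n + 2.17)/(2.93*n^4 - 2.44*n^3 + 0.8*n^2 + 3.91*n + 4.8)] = (-110.74521*n^8 - 381.6618*n^7 + 883.2445*n^6 - 398.85414*n^5 + 1219.288704*n^4 + 892.814764*n^3 - 1079.076168*n^2 + 299.2008*n + 123.278354)/(25.153757*n^12 - 62.841468*n^11 + 72.935904*n^10 + 51.857933*n^9 - 24.183432*n^8 - 85.755792*n^7 + 242.339519*n^6 + 169.322148*n^5 - 26.3344799999999*n^4 - 18.789929*n^3 + 275.44464*n^2 + 270.2592*n + 110.592)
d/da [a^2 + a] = 2*a + 1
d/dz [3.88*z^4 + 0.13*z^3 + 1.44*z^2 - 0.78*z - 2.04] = 15.52*z^3 + 0.39*z^2 + 2.88*z - 0.78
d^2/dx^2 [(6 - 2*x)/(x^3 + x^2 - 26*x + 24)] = 4*(-(x - 3)*(3*x^2 + 2*x - 26)^2 + (3*x^2 + 2*x + (x - 3)*(3*x + 1) - 26)*(x^3 + x^2 - 26*x + 24))/(x^3 + x^2 - 26*x + 24)^3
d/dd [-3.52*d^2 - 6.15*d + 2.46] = -7.04*d - 6.15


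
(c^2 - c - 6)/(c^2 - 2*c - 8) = (c - 3)/(c - 4)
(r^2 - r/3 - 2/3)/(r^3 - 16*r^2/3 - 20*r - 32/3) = (r - 1)/(r^2 - 6*r - 16)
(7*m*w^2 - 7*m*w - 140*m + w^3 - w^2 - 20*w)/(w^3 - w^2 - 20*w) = (7*m + w)/w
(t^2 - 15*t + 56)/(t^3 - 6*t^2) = (t^2 - 15*t + 56)/(t^2*(t - 6))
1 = 1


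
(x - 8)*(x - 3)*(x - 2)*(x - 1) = x^4 - 14*x^3 + 59*x^2 - 94*x + 48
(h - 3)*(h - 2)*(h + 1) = h^3 - 4*h^2 + h + 6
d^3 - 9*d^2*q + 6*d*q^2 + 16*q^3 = (d - 8*q)*(d - 2*q)*(d + q)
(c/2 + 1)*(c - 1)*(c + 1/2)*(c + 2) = c^4/2 + 7*c^3/4 + 3*c^2/4 - 2*c - 1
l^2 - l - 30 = (l - 6)*(l + 5)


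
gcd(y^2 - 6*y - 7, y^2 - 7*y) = y - 7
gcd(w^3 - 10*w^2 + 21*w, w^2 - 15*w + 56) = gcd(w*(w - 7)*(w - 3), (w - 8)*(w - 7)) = w - 7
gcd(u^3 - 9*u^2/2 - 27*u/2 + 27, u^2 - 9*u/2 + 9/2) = u - 3/2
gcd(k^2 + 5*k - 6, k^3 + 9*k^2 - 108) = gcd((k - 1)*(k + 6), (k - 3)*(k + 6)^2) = k + 6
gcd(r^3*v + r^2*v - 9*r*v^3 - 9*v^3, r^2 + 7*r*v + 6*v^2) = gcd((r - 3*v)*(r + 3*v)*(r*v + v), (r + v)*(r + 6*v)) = 1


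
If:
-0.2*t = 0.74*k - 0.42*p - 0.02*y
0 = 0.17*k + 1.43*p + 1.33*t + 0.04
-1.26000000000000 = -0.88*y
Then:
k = 0.0213792492917847 - 0.747698300283286*t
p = -0.841182719546742*t - 0.0305136170486737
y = 1.43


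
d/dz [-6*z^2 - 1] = -12*z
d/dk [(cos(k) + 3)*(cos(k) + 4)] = -(2*cos(k) + 7)*sin(k)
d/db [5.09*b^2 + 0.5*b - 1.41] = 10.18*b + 0.5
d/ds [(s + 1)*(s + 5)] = 2*s + 6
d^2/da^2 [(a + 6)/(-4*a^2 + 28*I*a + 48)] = ((a + 6)*(2*a - 7*I)^2 + (3*a + 6 - 7*I)*(-a^2 + 7*I*a + 12))/(2*(-a^2 + 7*I*a + 12)^3)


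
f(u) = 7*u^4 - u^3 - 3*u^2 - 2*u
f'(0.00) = -2.00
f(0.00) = 0.00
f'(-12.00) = -48746.00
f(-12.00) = 146472.00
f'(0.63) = 0.03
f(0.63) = -1.60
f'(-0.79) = -12.94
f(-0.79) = 2.93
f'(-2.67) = -540.32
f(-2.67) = 358.74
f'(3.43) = 1072.03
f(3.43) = 886.38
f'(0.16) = -2.92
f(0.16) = -0.40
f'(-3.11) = -854.60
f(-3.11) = 662.13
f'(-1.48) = -90.46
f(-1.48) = 33.22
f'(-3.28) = -1002.65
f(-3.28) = 819.77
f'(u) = 28*u^3 - 3*u^2 - 6*u - 2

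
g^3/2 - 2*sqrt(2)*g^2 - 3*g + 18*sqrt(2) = (g/2 + sqrt(2))*(g - 3*sqrt(2))^2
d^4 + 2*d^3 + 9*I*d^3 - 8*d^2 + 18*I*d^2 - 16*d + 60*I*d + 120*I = (d + 2)*(d - 2*I)*(d + 5*I)*(d + 6*I)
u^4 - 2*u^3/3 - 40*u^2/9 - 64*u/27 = u*(u - 8/3)*(u + 2/3)*(u + 4/3)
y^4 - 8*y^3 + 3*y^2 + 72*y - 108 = (y - 6)*(y - 3)*(y - 2)*(y + 3)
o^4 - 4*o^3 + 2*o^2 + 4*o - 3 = (o - 3)*(o - 1)^2*(o + 1)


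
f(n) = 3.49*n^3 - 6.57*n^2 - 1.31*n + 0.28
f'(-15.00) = 2551.54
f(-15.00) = -13237.07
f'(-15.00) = 2551.54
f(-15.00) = -13237.07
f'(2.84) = 45.82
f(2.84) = 23.51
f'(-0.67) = 12.19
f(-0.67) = -2.84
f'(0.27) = -4.09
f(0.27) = -0.48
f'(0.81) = -5.08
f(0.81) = -3.24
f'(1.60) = 4.47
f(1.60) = -4.34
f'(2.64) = 36.97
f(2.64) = 15.25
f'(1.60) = 4.47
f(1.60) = -4.34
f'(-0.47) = 7.18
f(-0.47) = -0.92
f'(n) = 10.47*n^2 - 13.14*n - 1.31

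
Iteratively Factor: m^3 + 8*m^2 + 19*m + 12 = (m + 4)*(m^2 + 4*m + 3) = (m + 3)*(m + 4)*(m + 1)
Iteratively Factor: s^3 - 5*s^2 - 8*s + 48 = (s - 4)*(s^2 - s - 12) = (s - 4)*(s + 3)*(s - 4)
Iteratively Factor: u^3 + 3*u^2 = (u)*(u^2 + 3*u) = u^2*(u + 3)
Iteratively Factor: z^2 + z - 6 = (z - 2)*(z + 3)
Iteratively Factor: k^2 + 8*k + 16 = (k + 4)*(k + 4)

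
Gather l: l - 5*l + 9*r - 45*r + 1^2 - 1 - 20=-4*l - 36*r - 20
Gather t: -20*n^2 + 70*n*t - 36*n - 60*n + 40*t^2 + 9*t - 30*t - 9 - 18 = -20*n^2 - 96*n + 40*t^2 + t*(70*n - 21) - 27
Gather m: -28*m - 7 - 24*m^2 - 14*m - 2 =-24*m^2 - 42*m - 9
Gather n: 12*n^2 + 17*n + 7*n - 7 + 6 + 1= 12*n^2 + 24*n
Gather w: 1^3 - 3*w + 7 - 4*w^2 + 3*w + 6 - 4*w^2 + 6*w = -8*w^2 + 6*w + 14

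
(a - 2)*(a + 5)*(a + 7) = a^3 + 10*a^2 + 11*a - 70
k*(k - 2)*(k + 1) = k^3 - k^2 - 2*k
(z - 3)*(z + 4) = z^2 + z - 12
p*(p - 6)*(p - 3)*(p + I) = p^4 - 9*p^3 + I*p^3 + 18*p^2 - 9*I*p^2 + 18*I*p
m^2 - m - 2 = (m - 2)*(m + 1)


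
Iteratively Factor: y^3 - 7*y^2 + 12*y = (y - 4)*(y^2 - 3*y) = y*(y - 4)*(y - 3)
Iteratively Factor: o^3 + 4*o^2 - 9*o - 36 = (o - 3)*(o^2 + 7*o + 12) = (o - 3)*(o + 3)*(o + 4)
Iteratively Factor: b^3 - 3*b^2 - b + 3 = (b + 1)*(b^2 - 4*b + 3) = (b - 1)*(b + 1)*(b - 3)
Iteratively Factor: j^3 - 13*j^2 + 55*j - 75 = (j - 5)*(j^2 - 8*j + 15) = (j - 5)^2*(j - 3)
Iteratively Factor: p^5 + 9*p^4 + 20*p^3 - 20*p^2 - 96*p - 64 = (p + 4)*(p^4 + 5*p^3 - 20*p - 16) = (p + 4)^2*(p^3 + p^2 - 4*p - 4) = (p + 2)*(p + 4)^2*(p^2 - p - 2) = (p - 2)*(p + 2)*(p + 4)^2*(p + 1)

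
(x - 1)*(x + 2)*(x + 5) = x^3 + 6*x^2 + 3*x - 10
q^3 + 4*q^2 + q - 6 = (q - 1)*(q + 2)*(q + 3)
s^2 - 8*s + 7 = (s - 7)*(s - 1)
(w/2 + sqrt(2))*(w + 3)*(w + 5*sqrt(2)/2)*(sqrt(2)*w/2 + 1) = sqrt(2)*w^4/4 + 3*sqrt(2)*w^3/4 + 11*w^3/4 + 19*sqrt(2)*w^2/4 + 33*w^2/4 + 5*w + 57*sqrt(2)*w/4 + 15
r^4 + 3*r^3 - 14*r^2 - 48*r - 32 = (r - 4)*(r + 1)*(r + 2)*(r + 4)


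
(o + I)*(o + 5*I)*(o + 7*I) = o^3 + 13*I*o^2 - 47*o - 35*I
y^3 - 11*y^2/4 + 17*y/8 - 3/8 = (y - 3/2)*(y - 1)*(y - 1/4)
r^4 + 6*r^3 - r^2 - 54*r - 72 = (r - 3)*(r + 2)*(r + 3)*(r + 4)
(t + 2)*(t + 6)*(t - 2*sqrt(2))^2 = t^4 - 4*sqrt(2)*t^3 + 8*t^3 - 32*sqrt(2)*t^2 + 20*t^2 - 48*sqrt(2)*t + 64*t + 96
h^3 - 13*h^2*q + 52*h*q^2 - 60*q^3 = (h - 6*q)*(h - 5*q)*(h - 2*q)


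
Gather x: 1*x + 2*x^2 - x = 2*x^2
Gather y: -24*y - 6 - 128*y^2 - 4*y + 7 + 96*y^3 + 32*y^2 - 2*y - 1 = 96*y^3 - 96*y^2 - 30*y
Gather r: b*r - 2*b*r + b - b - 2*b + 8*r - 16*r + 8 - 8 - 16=-2*b + r*(-b - 8) - 16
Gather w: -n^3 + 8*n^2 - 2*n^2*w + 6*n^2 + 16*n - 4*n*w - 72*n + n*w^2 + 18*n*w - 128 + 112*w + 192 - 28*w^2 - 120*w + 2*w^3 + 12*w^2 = -n^3 + 14*n^2 - 56*n + 2*w^3 + w^2*(n - 16) + w*(-2*n^2 + 14*n - 8) + 64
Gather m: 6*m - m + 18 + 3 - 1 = 5*m + 20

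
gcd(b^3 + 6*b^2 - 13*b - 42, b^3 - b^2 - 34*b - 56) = b + 2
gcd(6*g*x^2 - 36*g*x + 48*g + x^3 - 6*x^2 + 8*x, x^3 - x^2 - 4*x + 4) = x - 2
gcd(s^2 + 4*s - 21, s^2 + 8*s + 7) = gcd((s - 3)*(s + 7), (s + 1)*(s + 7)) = s + 7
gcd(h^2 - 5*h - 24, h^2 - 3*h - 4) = 1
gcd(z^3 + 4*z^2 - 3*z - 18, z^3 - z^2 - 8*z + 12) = z^2 + z - 6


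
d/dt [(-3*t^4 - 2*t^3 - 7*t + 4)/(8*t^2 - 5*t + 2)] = (-48*t^5 + 29*t^4 - 4*t^3 + 44*t^2 - 64*t + 6)/(64*t^4 - 80*t^3 + 57*t^2 - 20*t + 4)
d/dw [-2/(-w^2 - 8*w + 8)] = 4*(-w - 4)/(w^2 + 8*w - 8)^2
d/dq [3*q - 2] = 3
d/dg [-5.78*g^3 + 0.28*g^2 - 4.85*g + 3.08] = -17.34*g^2 + 0.56*g - 4.85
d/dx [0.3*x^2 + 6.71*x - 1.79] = 0.6*x + 6.71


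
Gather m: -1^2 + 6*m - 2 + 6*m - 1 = 12*m - 4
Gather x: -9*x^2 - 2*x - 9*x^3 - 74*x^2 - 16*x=-9*x^3 - 83*x^2 - 18*x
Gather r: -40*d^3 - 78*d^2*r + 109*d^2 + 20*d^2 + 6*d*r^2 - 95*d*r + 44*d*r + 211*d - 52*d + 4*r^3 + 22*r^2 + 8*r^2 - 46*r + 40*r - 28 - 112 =-40*d^3 + 129*d^2 + 159*d + 4*r^3 + r^2*(6*d + 30) + r*(-78*d^2 - 51*d - 6) - 140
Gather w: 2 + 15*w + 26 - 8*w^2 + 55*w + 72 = -8*w^2 + 70*w + 100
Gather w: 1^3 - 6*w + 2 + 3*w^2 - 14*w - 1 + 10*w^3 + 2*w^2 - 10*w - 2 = 10*w^3 + 5*w^2 - 30*w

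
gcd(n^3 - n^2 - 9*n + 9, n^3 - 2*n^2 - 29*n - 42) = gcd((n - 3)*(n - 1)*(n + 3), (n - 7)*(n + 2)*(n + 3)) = n + 3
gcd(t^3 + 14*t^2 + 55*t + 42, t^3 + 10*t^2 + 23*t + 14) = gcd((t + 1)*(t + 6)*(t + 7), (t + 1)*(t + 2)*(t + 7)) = t^2 + 8*t + 7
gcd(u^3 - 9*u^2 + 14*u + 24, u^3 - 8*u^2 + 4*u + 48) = u^2 - 10*u + 24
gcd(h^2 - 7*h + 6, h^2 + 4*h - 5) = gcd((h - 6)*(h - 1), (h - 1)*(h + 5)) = h - 1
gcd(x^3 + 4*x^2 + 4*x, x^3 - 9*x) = x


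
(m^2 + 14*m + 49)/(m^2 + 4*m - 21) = (m + 7)/(m - 3)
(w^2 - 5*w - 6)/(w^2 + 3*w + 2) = (w - 6)/(w + 2)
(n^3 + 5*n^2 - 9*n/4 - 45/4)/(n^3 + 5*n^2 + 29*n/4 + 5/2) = (4*n^3 + 20*n^2 - 9*n - 45)/(4*n^3 + 20*n^2 + 29*n + 10)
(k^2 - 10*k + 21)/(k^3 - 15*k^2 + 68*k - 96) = (k - 7)/(k^2 - 12*k + 32)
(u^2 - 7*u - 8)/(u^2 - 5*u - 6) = (u - 8)/(u - 6)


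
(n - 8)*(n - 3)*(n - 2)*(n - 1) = n^4 - 14*n^3 + 59*n^2 - 94*n + 48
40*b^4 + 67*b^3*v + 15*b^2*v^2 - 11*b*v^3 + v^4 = (-8*b + v)*(-5*b + v)*(b + v)^2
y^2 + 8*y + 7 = (y + 1)*(y + 7)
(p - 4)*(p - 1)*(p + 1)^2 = p^4 - 3*p^3 - 5*p^2 + 3*p + 4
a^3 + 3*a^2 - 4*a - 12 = (a - 2)*(a + 2)*(a + 3)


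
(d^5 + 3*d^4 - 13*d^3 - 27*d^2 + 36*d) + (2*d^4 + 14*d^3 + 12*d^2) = d^5 + 5*d^4 + d^3 - 15*d^2 + 36*d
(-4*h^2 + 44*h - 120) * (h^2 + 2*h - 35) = -4*h^4 + 36*h^3 + 108*h^2 - 1780*h + 4200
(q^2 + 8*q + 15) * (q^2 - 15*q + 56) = q^4 - 7*q^3 - 49*q^2 + 223*q + 840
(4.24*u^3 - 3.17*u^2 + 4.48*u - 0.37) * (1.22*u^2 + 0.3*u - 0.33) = 5.1728*u^5 - 2.5954*u^4 + 3.1154*u^3 + 1.9387*u^2 - 1.5894*u + 0.1221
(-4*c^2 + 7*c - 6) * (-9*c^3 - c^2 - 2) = 36*c^5 - 59*c^4 + 47*c^3 + 14*c^2 - 14*c + 12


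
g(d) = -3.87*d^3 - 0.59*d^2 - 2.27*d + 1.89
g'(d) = -11.61*d^2 - 1.18*d - 2.27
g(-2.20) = 45.24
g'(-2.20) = -55.87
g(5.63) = -720.21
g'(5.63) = -376.91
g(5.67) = -735.39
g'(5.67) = -382.21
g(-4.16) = 279.73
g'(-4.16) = -198.28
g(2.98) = -112.53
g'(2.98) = -108.89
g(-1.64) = 21.10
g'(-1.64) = -31.56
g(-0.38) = 2.88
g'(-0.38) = -3.50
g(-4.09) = 266.08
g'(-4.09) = -191.66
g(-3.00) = 107.88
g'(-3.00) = -103.22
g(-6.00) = 830.19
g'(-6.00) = -413.15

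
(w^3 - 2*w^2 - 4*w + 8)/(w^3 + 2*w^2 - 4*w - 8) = (w - 2)/(w + 2)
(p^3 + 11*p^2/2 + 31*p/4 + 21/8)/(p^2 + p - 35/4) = (4*p^2 + 8*p + 3)/(2*(2*p - 5))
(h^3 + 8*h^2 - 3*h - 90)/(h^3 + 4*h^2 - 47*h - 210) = (h - 3)/(h - 7)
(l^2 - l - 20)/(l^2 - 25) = (l + 4)/(l + 5)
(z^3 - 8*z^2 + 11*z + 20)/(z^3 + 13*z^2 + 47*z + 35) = (z^2 - 9*z + 20)/(z^2 + 12*z + 35)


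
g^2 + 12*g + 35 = (g + 5)*(g + 7)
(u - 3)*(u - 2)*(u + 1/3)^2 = u^4 - 13*u^3/3 + 25*u^2/9 + 31*u/9 + 2/3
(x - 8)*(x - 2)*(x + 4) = x^3 - 6*x^2 - 24*x + 64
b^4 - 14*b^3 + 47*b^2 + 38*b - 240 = (b - 8)*(b - 5)*(b - 3)*(b + 2)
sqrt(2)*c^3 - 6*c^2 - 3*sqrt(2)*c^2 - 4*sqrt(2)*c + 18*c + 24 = (c - 4)*(c - 3*sqrt(2))*(sqrt(2)*c + sqrt(2))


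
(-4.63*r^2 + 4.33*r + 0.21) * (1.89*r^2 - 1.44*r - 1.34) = -8.7507*r^4 + 14.8509*r^3 + 0.3659*r^2 - 6.1046*r - 0.2814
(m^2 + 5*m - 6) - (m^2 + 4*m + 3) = m - 9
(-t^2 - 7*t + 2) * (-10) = 10*t^2 + 70*t - 20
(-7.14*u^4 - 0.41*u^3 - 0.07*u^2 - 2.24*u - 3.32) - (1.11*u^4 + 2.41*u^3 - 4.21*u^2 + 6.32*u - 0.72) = -8.25*u^4 - 2.82*u^3 + 4.14*u^2 - 8.56*u - 2.6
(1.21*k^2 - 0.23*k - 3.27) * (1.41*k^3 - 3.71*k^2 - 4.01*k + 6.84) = 1.7061*k^5 - 4.8134*k^4 - 8.6095*k^3 + 21.3304*k^2 + 11.5395*k - 22.3668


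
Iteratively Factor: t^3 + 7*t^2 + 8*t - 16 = (t - 1)*(t^2 + 8*t + 16) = (t - 1)*(t + 4)*(t + 4)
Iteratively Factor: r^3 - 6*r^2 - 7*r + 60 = (r - 4)*(r^2 - 2*r - 15) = (r - 5)*(r - 4)*(r + 3)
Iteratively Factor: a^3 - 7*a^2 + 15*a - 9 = (a - 1)*(a^2 - 6*a + 9) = (a - 3)*(a - 1)*(a - 3)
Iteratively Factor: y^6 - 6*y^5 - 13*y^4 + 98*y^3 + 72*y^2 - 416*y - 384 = (y - 4)*(y^5 - 2*y^4 - 21*y^3 + 14*y^2 + 128*y + 96) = (y - 4)*(y + 2)*(y^4 - 4*y^3 - 13*y^2 + 40*y + 48) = (y - 4)^2*(y + 2)*(y^3 - 13*y - 12) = (y - 4)^2*(y + 2)*(y + 3)*(y^2 - 3*y - 4) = (y - 4)^3*(y + 2)*(y + 3)*(y + 1)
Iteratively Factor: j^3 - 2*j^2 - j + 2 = (j - 2)*(j^2 - 1) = (j - 2)*(j - 1)*(j + 1)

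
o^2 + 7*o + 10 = (o + 2)*(o + 5)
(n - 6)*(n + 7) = n^2 + n - 42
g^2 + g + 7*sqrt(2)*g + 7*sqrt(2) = (g + 1)*(g + 7*sqrt(2))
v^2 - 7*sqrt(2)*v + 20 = (v - 5*sqrt(2))*(v - 2*sqrt(2))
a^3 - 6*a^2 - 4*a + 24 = (a - 6)*(a - 2)*(a + 2)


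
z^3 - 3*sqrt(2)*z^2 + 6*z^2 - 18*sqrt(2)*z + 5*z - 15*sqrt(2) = (z + 1)*(z + 5)*(z - 3*sqrt(2))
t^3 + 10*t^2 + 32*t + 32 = (t + 2)*(t + 4)^2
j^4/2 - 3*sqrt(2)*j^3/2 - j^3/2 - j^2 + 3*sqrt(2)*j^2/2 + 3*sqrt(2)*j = j*(j/2 + 1/2)*(j - 2)*(j - 3*sqrt(2))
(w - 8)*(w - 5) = w^2 - 13*w + 40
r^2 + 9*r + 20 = (r + 4)*(r + 5)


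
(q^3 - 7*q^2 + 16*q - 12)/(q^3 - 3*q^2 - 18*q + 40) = (q^2 - 5*q + 6)/(q^2 - q - 20)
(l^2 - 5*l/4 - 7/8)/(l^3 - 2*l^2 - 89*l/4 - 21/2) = (4*l - 7)/(2*(2*l^2 - 5*l - 42))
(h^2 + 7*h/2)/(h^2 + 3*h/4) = 2*(2*h + 7)/(4*h + 3)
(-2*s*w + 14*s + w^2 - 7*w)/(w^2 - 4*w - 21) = (-2*s + w)/(w + 3)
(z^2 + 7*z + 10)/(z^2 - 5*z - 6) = (z^2 + 7*z + 10)/(z^2 - 5*z - 6)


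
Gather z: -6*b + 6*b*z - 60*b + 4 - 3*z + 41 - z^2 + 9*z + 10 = -66*b - z^2 + z*(6*b + 6) + 55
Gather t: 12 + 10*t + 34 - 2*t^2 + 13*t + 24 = -2*t^2 + 23*t + 70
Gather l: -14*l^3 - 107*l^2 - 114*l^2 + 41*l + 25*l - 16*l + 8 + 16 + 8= -14*l^3 - 221*l^2 + 50*l + 32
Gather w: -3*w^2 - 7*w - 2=-3*w^2 - 7*w - 2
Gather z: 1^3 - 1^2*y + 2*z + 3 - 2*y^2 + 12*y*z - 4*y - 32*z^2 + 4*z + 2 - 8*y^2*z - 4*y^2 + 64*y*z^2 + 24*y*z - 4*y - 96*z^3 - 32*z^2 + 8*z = -6*y^2 - 9*y - 96*z^3 + z^2*(64*y - 64) + z*(-8*y^2 + 36*y + 14) + 6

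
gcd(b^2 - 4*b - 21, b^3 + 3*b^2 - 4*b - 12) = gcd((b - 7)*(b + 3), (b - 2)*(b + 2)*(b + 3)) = b + 3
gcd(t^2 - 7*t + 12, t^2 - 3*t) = t - 3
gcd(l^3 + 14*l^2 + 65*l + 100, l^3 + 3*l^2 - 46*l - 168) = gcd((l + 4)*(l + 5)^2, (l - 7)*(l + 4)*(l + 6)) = l + 4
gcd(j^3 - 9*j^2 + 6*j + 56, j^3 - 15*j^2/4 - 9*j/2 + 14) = j^2 - 2*j - 8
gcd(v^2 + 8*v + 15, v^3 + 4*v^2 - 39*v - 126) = v + 3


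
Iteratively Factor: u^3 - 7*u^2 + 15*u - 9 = (u - 3)*(u^2 - 4*u + 3) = (u - 3)^2*(u - 1)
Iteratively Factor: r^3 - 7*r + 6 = (r - 1)*(r^2 + r - 6) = (r - 1)*(r + 3)*(r - 2)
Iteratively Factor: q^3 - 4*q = (q)*(q^2 - 4) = q*(q - 2)*(q + 2)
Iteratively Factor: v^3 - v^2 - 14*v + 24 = (v - 2)*(v^2 + v - 12) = (v - 3)*(v - 2)*(v + 4)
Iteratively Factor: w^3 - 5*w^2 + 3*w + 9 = (w - 3)*(w^2 - 2*w - 3) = (w - 3)^2*(w + 1)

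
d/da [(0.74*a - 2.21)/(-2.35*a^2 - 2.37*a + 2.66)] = (1.739*a^2 - 10.387*a - 3.2693)/(5.5225*a^4 + 11.139*a^3 - 6.8851*a^2 - 12.6084*a + 7.0756)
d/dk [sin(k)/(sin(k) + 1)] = cos(k)/(sin(k) + 1)^2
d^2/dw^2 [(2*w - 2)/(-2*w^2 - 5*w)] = 4*(-4*w^3 + 12*w^2 + 30*w + 25)/(w^3*(8*w^3 + 60*w^2 + 150*w + 125))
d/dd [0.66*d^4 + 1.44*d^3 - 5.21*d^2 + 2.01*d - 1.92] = 2.64*d^3 + 4.32*d^2 - 10.42*d + 2.01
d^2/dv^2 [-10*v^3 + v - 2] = -60*v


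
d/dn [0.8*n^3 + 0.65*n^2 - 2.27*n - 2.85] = 2.4*n^2 + 1.3*n - 2.27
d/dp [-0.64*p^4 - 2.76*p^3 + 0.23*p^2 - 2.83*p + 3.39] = -2.56*p^3 - 8.28*p^2 + 0.46*p - 2.83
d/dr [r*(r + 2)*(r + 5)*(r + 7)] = 4*r^3 + 42*r^2 + 118*r + 70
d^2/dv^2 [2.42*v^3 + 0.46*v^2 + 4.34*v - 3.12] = 14.52*v + 0.92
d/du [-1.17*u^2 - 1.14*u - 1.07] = -2.34*u - 1.14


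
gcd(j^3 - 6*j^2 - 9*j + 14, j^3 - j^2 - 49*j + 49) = j^2 - 8*j + 7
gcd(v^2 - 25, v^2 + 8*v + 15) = v + 5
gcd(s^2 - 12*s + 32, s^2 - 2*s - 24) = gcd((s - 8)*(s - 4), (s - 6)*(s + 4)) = 1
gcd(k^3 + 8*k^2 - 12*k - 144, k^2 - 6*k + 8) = k - 4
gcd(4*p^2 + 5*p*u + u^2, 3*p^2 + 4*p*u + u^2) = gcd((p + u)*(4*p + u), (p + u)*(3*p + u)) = p + u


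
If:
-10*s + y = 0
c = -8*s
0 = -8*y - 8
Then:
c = 4/5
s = -1/10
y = -1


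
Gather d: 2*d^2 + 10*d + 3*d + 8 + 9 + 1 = 2*d^2 + 13*d + 18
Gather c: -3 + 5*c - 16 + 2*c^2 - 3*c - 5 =2*c^2 + 2*c - 24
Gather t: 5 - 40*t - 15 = -40*t - 10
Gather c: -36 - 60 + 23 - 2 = -75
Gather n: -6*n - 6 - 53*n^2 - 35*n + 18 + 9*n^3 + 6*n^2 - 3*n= 9*n^3 - 47*n^2 - 44*n + 12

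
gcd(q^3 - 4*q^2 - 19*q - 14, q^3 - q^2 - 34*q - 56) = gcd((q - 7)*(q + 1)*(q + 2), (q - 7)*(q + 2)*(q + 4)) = q^2 - 5*q - 14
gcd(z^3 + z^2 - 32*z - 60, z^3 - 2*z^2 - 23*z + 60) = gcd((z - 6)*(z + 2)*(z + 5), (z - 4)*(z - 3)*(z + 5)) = z + 5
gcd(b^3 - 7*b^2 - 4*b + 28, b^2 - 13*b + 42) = b - 7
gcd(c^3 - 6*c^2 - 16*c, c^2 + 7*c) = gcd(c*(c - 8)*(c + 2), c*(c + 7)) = c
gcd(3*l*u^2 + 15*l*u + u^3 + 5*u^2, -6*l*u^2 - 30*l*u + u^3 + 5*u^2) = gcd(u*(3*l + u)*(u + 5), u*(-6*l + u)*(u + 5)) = u^2 + 5*u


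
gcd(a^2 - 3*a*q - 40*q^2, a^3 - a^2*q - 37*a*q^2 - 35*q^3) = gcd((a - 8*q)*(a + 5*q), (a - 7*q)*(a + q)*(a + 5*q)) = a + 5*q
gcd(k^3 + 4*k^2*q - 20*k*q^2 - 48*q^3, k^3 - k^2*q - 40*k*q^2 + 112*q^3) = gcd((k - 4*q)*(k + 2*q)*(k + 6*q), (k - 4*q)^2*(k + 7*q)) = -k + 4*q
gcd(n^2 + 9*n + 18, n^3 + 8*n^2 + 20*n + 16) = 1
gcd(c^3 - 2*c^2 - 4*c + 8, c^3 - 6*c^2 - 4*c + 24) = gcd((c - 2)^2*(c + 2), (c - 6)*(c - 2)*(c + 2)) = c^2 - 4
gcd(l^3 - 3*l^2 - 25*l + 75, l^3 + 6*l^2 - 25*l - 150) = l^2 - 25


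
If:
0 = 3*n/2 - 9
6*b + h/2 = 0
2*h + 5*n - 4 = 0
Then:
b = 13/12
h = -13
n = 6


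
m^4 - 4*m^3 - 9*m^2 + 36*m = m*(m - 4)*(m - 3)*(m + 3)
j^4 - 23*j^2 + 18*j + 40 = (j - 4)*(j - 2)*(j + 1)*(j + 5)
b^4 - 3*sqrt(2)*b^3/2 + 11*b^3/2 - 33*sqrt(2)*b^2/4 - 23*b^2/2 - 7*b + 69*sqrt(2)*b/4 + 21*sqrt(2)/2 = (b - 2)*(b + 1/2)*(b + 7)*(b - 3*sqrt(2)/2)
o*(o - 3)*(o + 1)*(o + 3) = o^4 + o^3 - 9*o^2 - 9*o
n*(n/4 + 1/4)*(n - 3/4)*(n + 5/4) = n^4/4 + 3*n^3/8 - 7*n^2/64 - 15*n/64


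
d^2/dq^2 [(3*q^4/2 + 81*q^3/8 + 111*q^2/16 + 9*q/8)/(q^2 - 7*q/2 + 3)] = 3*(8*q^6 - 84*q^5 + 366*q^4 - 37*q^3 - 1602*q^2 + 1404*q + 396)/(8*q^6 - 84*q^5 + 366*q^4 - 847*q^3 + 1098*q^2 - 756*q + 216)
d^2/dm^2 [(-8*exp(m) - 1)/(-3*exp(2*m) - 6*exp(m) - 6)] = 2*(4*exp(4*m) - 6*exp(3*m) - 45*exp(2*m) - 18*exp(m) + 14)*exp(m)/(3*(exp(6*m) + 6*exp(5*m) + 18*exp(4*m) + 32*exp(3*m) + 36*exp(2*m) + 24*exp(m) + 8))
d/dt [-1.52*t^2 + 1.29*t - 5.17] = 1.29 - 3.04*t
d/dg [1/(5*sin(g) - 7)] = -5*cos(g)/(5*sin(g) - 7)^2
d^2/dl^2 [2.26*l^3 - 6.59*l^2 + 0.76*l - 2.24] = 13.56*l - 13.18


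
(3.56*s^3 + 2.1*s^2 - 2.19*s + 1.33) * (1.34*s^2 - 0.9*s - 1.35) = 4.7704*s^5 - 0.39*s^4 - 9.6306*s^3 + 0.9182*s^2 + 1.7595*s - 1.7955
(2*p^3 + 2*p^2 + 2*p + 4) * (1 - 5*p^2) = -10*p^5 - 10*p^4 - 8*p^3 - 18*p^2 + 2*p + 4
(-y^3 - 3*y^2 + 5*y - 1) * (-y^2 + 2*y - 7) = y^5 + y^4 - 4*y^3 + 32*y^2 - 37*y + 7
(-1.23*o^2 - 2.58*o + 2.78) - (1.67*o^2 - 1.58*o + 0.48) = -2.9*o^2 - 1.0*o + 2.3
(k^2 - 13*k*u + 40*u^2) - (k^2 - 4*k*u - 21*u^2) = -9*k*u + 61*u^2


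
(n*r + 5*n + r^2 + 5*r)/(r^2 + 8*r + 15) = (n + r)/(r + 3)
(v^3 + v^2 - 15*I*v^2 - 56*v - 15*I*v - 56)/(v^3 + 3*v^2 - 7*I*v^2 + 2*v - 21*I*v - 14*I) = (v - 8*I)/(v + 2)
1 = 1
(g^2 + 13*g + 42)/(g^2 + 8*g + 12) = (g + 7)/(g + 2)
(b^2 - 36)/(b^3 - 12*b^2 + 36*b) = (b + 6)/(b*(b - 6))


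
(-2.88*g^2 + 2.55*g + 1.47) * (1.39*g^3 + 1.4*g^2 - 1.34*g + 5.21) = -4.0032*g^5 - 0.487500000000001*g^4 + 9.4725*g^3 - 16.3638*g^2 + 11.3157*g + 7.6587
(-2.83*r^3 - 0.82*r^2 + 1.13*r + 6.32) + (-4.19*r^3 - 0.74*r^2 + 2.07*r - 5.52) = -7.02*r^3 - 1.56*r^2 + 3.2*r + 0.800000000000001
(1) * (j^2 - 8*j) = j^2 - 8*j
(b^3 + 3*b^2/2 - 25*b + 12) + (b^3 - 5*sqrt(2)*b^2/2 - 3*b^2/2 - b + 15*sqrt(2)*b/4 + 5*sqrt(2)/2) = 2*b^3 - 5*sqrt(2)*b^2/2 - 26*b + 15*sqrt(2)*b/4 + 5*sqrt(2)/2 + 12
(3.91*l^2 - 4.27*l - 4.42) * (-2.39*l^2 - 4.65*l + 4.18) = -9.3449*l^4 - 7.9762*l^3 + 46.7631*l^2 + 2.7044*l - 18.4756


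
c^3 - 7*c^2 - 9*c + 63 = (c - 7)*(c - 3)*(c + 3)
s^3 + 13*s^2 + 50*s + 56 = (s + 2)*(s + 4)*(s + 7)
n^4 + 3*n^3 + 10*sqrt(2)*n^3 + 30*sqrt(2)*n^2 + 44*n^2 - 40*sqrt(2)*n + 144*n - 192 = (n - 1)*(n + 4)*(n + 4*sqrt(2))*(n + 6*sqrt(2))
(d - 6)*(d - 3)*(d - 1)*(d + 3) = d^4 - 7*d^3 - 3*d^2 + 63*d - 54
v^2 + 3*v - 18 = (v - 3)*(v + 6)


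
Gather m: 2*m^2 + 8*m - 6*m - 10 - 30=2*m^2 + 2*m - 40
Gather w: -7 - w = -w - 7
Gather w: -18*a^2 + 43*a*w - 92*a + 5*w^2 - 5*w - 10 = -18*a^2 - 92*a + 5*w^2 + w*(43*a - 5) - 10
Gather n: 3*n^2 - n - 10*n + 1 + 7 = 3*n^2 - 11*n + 8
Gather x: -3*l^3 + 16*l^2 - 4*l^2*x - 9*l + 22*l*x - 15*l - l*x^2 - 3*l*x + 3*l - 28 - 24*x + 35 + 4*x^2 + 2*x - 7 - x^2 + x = -3*l^3 + 16*l^2 - 21*l + x^2*(3 - l) + x*(-4*l^2 + 19*l - 21)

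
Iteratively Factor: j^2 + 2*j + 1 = (j + 1)*(j + 1)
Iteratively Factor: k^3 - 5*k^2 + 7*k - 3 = (k - 1)*(k^2 - 4*k + 3) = (k - 1)^2*(k - 3)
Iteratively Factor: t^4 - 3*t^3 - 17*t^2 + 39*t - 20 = (t - 1)*(t^3 - 2*t^2 - 19*t + 20) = (t - 1)^2*(t^2 - t - 20) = (t - 5)*(t - 1)^2*(t + 4)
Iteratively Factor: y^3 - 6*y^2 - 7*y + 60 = (y - 5)*(y^2 - y - 12) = (y - 5)*(y + 3)*(y - 4)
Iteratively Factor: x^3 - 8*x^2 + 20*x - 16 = (x - 2)*(x^2 - 6*x + 8) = (x - 2)^2*(x - 4)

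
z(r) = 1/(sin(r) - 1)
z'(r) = -cos(r)/(sin(r) - 1)^2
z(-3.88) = -3.06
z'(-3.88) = 6.92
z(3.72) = -0.65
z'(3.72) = 0.35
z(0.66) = -2.58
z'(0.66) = -5.28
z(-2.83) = -0.77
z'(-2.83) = 0.56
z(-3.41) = -1.36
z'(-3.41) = 1.79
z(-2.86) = -0.78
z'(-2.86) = 0.59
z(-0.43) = -0.71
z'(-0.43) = -0.45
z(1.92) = -16.57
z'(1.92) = 93.93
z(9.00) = -1.70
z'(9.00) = 2.64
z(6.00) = -0.78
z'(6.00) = -0.59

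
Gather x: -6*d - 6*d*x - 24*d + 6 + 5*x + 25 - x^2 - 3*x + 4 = -30*d - x^2 + x*(2 - 6*d) + 35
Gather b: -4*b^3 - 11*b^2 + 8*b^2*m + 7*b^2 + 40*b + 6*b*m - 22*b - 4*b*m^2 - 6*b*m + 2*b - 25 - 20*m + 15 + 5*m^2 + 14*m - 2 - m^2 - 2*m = -4*b^3 + b^2*(8*m - 4) + b*(20 - 4*m^2) + 4*m^2 - 8*m - 12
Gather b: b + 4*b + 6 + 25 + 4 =5*b + 35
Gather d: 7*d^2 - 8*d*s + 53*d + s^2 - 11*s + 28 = 7*d^2 + d*(53 - 8*s) + s^2 - 11*s + 28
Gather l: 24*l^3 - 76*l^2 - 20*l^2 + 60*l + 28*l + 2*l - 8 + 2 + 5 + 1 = 24*l^3 - 96*l^2 + 90*l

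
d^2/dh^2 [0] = 0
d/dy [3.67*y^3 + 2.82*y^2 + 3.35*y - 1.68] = 11.01*y^2 + 5.64*y + 3.35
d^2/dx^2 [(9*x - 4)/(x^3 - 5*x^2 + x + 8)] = 2*((9*x - 4)*(3*x^2 - 10*x + 1)^2 + (-27*x^2 + 90*x - (3*x - 5)*(9*x - 4) - 9)*(x^3 - 5*x^2 + x + 8))/(x^3 - 5*x^2 + x + 8)^3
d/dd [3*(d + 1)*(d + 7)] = 6*d + 24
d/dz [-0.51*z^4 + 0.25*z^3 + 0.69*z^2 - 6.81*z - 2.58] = -2.04*z^3 + 0.75*z^2 + 1.38*z - 6.81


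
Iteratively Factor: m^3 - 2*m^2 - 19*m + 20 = (m - 5)*(m^2 + 3*m - 4) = (m - 5)*(m + 4)*(m - 1)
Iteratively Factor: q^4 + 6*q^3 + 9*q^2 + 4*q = (q + 4)*(q^3 + 2*q^2 + q) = q*(q + 4)*(q^2 + 2*q + 1) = q*(q + 1)*(q + 4)*(q + 1)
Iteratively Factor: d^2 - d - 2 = (d - 2)*(d + 1)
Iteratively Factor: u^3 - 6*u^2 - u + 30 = (u - 5)*(u^2 - u - 6) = (u - 5)*(u + 2)*(u - 3)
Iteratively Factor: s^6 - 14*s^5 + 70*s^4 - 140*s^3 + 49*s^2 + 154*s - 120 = (s - 2)*(s^5 - 12*s^4 + 46*s^3 - 48*s^2 - 47*s + 60) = (s - 3)*(s - 2)*(s^4 - 9*s^3 + 19*s^2 + 9*s - 20) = (s - 5)*(s - 3)*(s - 2)*(s^3 - 4*s^2 - s + 4) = (s - 5)*(s - 3)*(s - 2)*(s + 1)*(s^2 - 5*s + 4) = (s - 5)*(s - 4)*(s - 3)*(s - 2)*(s + 1)*(s - 1)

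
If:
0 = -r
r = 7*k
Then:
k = 0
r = 0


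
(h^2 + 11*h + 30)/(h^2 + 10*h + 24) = (h + 5)/(h + 4)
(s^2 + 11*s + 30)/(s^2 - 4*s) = (s^2 + 11*s + 30)/(s*(s - 4))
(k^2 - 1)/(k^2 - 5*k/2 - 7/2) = 2*(k - 1)/(2*k - 7)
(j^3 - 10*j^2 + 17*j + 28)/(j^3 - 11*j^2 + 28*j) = (j + 1)/j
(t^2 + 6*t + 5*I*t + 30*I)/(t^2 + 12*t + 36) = (t + 5*I)/(t + 6)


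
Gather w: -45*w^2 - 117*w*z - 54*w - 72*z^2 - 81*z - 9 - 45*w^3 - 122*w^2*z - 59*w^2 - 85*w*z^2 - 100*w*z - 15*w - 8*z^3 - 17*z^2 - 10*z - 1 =-45*w^3 + w^2*(-122*z - 104) + w*(-85*z^2 - 217*z - 69) - 8*z^3 - 89*z^2 - 91*z - 10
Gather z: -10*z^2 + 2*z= -10*z^2 + 2*z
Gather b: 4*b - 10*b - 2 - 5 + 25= 18 - 6*b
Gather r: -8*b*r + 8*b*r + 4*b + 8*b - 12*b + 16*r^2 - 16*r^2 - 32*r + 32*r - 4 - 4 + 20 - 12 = 0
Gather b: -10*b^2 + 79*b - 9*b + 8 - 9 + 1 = -10*b^2 + 70*b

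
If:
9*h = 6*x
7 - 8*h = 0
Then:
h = 7/8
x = 21/16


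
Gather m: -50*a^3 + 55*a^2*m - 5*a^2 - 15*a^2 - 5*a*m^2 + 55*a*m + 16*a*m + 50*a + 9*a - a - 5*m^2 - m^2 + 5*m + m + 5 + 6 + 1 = -50*a^3 - 20*a^2 + 58*a + m^2*(-5*a - 6) + m*(55*a^2 + 71*a + 6) + 12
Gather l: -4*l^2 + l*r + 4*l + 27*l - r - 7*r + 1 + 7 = -4*l^2 + l*(r + 31) - 8*r + 8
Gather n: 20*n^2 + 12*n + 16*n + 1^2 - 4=20*n^2 + 28*n - 3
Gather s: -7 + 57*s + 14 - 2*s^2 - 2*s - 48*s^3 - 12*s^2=-48*s^3 - 14*s^2 + 55*s + 7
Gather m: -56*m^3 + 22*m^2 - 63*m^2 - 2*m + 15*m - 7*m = -56*m^3 - 41*m^2 + 6*m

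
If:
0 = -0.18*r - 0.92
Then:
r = -5.11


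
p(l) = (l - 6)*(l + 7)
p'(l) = 2*l + 1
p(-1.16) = -41.81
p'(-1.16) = -1.32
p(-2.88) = -36.59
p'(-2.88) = -4.76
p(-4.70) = -24.61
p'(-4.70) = -8.40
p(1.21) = -39.33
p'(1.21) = 3.42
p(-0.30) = -42.21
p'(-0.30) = 0.40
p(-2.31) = -38.97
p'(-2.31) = -3.62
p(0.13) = -41.85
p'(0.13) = 1.26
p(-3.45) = -33.55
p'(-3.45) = -5.90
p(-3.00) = -36.00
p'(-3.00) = -5.00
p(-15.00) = 168.00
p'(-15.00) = -29.00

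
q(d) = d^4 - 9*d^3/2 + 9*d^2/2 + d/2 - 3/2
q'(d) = 4*d^3 - 27*d^2/2 + 9*d + 1/2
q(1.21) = -0.13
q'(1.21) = -1.29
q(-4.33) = 797.55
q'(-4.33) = -616.31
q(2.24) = -3.20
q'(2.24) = -2.12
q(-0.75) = 2.87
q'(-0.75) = -15.53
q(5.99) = 483.19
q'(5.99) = 429.72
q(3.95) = 36.79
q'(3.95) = 71.94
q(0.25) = -1.16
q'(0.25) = 1.97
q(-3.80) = 517.02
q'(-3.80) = -448.13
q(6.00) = 487.50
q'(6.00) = 432.50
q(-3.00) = 240.00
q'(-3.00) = -256.00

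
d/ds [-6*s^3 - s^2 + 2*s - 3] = -18*s^2 - 2*s + 2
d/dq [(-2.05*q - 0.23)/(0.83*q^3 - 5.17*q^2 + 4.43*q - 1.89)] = (3.403*q^3 - 10.0258*q^2 - 2.3782*q + 4.8934)/(0.6889*q^6 - 8.5822*q^5 + 34.0827*q^4 - 48.9436*q^3 + 39.1675*q^2 - 16.7454*q + 3.5721)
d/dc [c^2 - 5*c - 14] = 2*c - 5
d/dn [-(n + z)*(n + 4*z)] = -2*n - 5*z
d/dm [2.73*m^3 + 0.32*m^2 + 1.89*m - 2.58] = 8.19*m^2 + 0.64*m + 1.89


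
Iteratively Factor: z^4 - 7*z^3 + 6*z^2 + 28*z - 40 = (z - 5)*(z^3 - 2*z^2 - 4*z + 8) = (z - 5)*(z - 2)*(z^2 - 4) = (z - 5)*(z - 2)^2*(z + 2)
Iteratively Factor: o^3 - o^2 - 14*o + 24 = (o + 4)*(o^2 - 5*o + 6) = (o - 3)*(o + 4)*(o - 2)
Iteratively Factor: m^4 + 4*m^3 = (m + 4)*(m^3) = m*(m + 4)*(m^2) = m^2*(m + 4)*(m)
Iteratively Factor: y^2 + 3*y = (y + 3)*(y)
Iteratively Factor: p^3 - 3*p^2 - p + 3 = (p + 1)*(p^2 - 4*p + 3) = (p - 1)*(p + 1)*(p - 3)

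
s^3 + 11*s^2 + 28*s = s*(s + 4)*(s + 7)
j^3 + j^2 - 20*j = j*(j - 4)*(j + 5)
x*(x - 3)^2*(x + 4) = x^4 - 2*x^3 - 15*x^2 + 36*x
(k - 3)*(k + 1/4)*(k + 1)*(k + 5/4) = k^4 - k^3/2 - 91*k^2/16 - 41*k/8 - 15/16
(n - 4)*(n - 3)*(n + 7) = n^3 - 37*n + 84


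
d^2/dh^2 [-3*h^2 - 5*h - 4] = -6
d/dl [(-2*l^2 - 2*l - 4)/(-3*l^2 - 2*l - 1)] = 2*(-l^2 - 10*l - 3)/(9*l^4 + 12*l^3 + 10*l^2 + 4*l + 1)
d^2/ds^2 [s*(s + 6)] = 2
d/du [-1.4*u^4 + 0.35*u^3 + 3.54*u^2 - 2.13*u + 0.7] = -5.6*u^3 + 1.05*u^2 + 7.08*u - 2.13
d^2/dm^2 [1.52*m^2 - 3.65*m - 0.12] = 3.04000000000000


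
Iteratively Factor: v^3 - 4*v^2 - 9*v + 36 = (v - 3)*(v^2 - v - 12) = (v - 4)*(v - 3)*(v + 3)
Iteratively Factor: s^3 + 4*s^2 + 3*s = (s)*(s^2 + 4*s + 3) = s*(s + 1)*(s + 3)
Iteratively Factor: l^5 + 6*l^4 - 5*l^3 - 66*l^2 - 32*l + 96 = (l - 1)*(l^4 + 7*l^3 + 2*l^2 - 64*l - 96) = (l - 3)*(l - 1)*(l^3 + 10*l^2 + 32*l + 32) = (l - 3)*(l - 1)*(l + 4)*(l^2 + 6*l + 8) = (l - 3)*(l - 1)*(l + 2)*(l + 4)*(l + 4)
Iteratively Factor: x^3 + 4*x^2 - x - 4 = (x + 1)*(x^2 + 3*x - 4) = (x + 1)*(x + 4)*(x - 1)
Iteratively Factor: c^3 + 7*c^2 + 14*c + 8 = (c + 1)*(c^2 + 6*c + 8) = (c + 1)*(c + 4)*(c + 2)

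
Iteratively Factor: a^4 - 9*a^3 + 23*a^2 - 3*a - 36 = (a + 1)*(a^3 - 10*a^2 + 33*a - 36) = (a - 3)*(a + 1)*(a^2 - 7*a + 12) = (a - 4)*(a - 3)*(a + 1)*(a - 3)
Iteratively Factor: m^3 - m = (m + 1)*(m^2 - m) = m*(m + 1)*(m - 1)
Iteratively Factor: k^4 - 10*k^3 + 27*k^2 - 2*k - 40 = (k - 4)*(k^3 - 6*k^2 + 3*k + 10) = (k - 5)*(k - 4)*(k^2 - k - 2) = (k - 5)*(k - 4)*(k + 1)*(k - 2)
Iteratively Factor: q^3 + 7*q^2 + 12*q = (q + 4)*(q^2 + 3*q) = (q + 3)*(q + 4)*(q)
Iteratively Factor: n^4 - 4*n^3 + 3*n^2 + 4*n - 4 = (n + 1)*(n^3 - 5*n^2 + 8*n - 4) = (n - 1)*(n + 1)*(n^2 - 4*n + 4) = (n - 2)*(n - 1)*(n + 1)*(n - 2)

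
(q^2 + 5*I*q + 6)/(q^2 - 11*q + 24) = (q^2 + 5*I*q + 6)/(q^2 - 11*q + 24)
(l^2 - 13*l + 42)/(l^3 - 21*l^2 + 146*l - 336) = 1/(l - 8)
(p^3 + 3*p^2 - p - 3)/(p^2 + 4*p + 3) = p - 1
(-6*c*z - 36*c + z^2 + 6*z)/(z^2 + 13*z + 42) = (-6*c + z)/(z + 7)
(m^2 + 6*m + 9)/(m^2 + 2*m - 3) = (m + 3)/(m - 1)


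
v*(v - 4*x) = v^2 - 4*v*x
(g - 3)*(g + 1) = g^2 - 2*g - 3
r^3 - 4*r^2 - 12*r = r*(r - 6)*(r + 2)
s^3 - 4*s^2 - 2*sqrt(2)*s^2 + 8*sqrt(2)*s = s*(s - 4)*(s - 2*sqrt(2))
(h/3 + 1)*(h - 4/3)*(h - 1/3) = h^3/3 + 4*h^2/9 - 41*h/27 + 4/9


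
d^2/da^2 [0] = 0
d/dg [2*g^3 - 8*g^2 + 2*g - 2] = 6*g^2 - 16*g + 2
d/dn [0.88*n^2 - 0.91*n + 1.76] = 1.76*n - 0.91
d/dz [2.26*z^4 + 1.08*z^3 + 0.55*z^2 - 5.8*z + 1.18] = 9.04*z^3 + 3.24*z^2 + 1.1*z - 5.8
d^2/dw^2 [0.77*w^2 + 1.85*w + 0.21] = 1.54000000000000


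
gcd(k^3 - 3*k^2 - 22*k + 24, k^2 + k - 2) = k - 1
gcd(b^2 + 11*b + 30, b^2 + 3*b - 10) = b + 5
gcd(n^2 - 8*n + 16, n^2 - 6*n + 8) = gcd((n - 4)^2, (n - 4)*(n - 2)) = n - 4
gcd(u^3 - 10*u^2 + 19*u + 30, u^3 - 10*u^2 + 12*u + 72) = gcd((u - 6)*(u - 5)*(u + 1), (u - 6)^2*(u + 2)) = u - 6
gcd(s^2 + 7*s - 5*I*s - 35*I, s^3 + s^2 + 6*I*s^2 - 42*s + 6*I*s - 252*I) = s + 7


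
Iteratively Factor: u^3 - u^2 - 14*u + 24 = (u - 3)*(u^2 + 2*u - 8) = (u - 3)*(u - 2)*(u + 4)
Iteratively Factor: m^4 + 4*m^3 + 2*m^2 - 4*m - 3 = (m + 1)*(m^3 + 3*m^2 - m - 3) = (m + 1)*(m + 3)*(m^2 - 1) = (m - 1)*(m + 1)*(m + 3)*(m + 1)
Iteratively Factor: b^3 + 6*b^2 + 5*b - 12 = (b - 1)*(b^2 + 7*b + 12) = (b - 1)*(b + 4)*(b + 3)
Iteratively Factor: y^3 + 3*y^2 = (y)*(y^2 + 3*y) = y^2*(y + 3)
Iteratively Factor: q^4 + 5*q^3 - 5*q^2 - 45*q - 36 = (q + 4)*(q^3 + q^2 - 9*q - 9) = (q + 1)*(q + 4)*(q^2 - 9) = (q - 3)*(q + 1)*(q + 4)*(q + 3)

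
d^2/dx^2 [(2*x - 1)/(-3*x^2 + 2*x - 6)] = 2*(-4*(2*x - 1)*(3*x - 1)^2 + (18*x - 7)*(3*x^2 - 2*x + 6))/(3*x^2 - 2*x + 6)^3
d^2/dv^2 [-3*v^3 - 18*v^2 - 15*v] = -18*v - 36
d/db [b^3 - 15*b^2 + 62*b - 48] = 3*b^2 - 30*b + 62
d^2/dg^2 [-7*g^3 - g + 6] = -42*g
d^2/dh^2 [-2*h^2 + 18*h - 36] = -4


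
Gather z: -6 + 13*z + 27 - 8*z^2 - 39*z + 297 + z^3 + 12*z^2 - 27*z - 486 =z^3 + 4*z^2 - 53*z - 168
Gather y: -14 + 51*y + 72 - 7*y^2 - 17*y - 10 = -7*y^2 + 34*y + 48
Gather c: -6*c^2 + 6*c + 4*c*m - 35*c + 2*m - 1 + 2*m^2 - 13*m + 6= -6*c^2 + c*(4*m - 29) + 2*m^2 - 11*m + 5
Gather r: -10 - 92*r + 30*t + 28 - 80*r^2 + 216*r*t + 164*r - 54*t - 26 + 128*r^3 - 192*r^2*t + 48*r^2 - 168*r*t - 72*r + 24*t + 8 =128*r^3 + r^2*(-192*t - 32) + 48*r*t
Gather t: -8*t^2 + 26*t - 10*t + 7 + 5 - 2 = -8*t^2 + 16*t + 10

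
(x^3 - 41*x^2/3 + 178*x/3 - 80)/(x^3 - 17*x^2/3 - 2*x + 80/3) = (x - 6)/(x + 2)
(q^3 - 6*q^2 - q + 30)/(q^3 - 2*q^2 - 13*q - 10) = (q - 3)/(q + 1)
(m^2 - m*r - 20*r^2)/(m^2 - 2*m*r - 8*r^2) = (-m^2 + m*r + 20*r^2)/(-m^2 + 2*m*r + 8*r^2)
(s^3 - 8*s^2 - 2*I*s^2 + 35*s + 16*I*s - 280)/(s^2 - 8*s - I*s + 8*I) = (s^2 - 2*I*s + 35)/(s - I)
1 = 1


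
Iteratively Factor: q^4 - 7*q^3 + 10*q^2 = (q)*(q^3 - 7*q^2 + 10*q) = q^2*(q^2 - 7*q + 10) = q^2*(q - 5)*(q - 2)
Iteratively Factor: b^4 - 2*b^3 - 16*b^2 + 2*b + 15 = (b - 1)*(b^3 - b^2 - 17*b - 15) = (b - 5)*(b - 1)*(b^2 + 4*b + 3) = (b - 5)*(b - 1)*(b + 3)*(b + 1)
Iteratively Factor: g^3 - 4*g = (g + 2)*(g^2 - 2*g) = g*(g + 2)*(g - 2)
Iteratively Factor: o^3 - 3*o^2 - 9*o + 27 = (o + 3)*(o^2 - 6*o + 9) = (o - 3)*(o + 3)*(o - 3)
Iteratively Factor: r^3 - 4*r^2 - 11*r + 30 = (r - 5)*(r^2 + r - 6) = (r - 5)*(r + 3)*(r - 2)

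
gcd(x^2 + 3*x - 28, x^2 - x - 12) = x - 4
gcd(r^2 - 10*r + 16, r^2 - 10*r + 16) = r^2 - 10*r + 16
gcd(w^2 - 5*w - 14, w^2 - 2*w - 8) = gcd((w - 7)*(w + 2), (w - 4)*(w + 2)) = w + 2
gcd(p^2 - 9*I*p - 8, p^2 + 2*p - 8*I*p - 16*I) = p - 8*I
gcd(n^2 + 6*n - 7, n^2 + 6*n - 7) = n^2 + 6*n - 7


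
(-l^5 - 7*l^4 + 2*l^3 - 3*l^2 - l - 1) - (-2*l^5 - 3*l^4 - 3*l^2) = l^5 - 4*l^4 + 2*l^3 - l - 1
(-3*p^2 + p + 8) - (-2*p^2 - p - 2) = -p^2 + 2*p + 10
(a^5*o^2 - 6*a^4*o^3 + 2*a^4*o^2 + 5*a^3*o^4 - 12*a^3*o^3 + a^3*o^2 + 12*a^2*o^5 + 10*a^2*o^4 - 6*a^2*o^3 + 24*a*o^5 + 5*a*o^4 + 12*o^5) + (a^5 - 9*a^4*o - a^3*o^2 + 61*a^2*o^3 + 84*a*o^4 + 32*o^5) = a^5*o^2 + a^5 - 6*a^4*o^3 + 2*a^4*o^2 - 9*a^4*o + 5*a^3*o^4 - 12*a^3*o^3 + 12*a^2*o^5 + 10*a^2*o^4 + 55*a^2*o^3 + 24*a*o^5 + 89*a*o^4 + 44*o^5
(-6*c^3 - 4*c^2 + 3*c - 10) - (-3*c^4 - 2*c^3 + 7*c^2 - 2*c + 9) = 3*c^4 - 4*c^3 - 11*c^2 + 5*c - 19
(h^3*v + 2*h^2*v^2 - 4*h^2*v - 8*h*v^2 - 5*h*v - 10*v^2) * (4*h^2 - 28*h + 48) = 4*h^5*v + 8*h^4*v^2 - 44*h^4*v - 88*h^3*v^2 + 140*h^3*v + 280*h^2*v^2 - 52*h^2*v - 104*h*v^2 - 240*h*v - 480*v^2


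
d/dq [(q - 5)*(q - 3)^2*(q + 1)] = 4*q^3 - 30*q^2 + 56*q - 6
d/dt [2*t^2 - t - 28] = 4*t - 1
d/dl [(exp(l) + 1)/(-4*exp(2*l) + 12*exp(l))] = (exp(2*l) + 2*exp(l) - 3)*exp(-l)/(4*(exp(2*l) - 6*exp(l) + 9))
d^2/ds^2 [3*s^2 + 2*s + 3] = 6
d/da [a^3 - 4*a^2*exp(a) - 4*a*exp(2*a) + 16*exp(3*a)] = -4*a^2*exp(a) + 3*a^2 - 8*a*exp(2*a) - 8*a*exp(a) + 48*exp(3*a) - 4*exp(2*a)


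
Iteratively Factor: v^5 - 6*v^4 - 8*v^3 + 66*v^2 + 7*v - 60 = (v + 3)*(v^4 - 9*v^3 + 19*v^2 + 9*v - 20) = (v + 1)*(v + 3)*(v^3 - 10*v^2 + 29*v - 20) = (v - 1)*(v + 1)*(v + 3)*(v^2 - 9*v + 20) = (v - 4)*(v - 1)*(v + 1)*(v + 3)*(v - 5)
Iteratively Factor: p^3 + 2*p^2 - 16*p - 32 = (p + 4)*(p^2 - 2*p - 8) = (p - 4)*(p + 4)*(p + 2)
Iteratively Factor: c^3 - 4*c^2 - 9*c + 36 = (c + 3)*(c^2 - 7*c + 12) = (c - 4)*(c + 3)*(c - 3)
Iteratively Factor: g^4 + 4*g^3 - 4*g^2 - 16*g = (g + 4)*(g^3 - 4*g) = (g + 2)*(g + 4)*(g^2 - 2*g) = g*(g + 2)*(g + 4)*(g - 2)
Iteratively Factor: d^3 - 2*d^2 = (d)*(d^2 - 2*d) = d*(d - 2)*(d)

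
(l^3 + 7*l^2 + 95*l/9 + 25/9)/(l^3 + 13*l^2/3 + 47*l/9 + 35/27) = 3*(l + 5)/(3*l + 7)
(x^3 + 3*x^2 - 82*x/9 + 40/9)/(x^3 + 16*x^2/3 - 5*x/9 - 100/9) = (3*x - 2)/(3*x + 5)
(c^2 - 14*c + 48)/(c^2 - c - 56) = (c - 6)/(c + 7)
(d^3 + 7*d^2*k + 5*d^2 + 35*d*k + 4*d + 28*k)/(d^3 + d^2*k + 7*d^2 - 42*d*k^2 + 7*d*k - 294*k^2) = (d^2 + 5*d + 4)/(d^2 - 6*d*k + 7*d - 42*k)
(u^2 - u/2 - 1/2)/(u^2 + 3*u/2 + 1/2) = (u - 1)/(u + 1)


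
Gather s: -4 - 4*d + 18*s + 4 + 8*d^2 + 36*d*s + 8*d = 8*d^2 + 4*d + s*(36*d + 18)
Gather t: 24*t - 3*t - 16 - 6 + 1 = 21*t - 21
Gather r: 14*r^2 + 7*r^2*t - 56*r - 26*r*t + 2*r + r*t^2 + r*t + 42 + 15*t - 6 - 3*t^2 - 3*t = r^2*(7*t + 14) + r*(t^2 - 25*t - 54) - 3*t^2 + 12*t + 36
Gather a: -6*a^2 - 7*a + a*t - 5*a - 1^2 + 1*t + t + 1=-6*a^2 + a*(t - 12) + 2*t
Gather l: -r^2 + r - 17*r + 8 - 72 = -r^2 - 16*r - 64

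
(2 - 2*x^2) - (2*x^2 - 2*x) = -4*x^2 + 2*x + 2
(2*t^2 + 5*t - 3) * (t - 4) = 2*t^3 - 3*t^2 - 23*t + 12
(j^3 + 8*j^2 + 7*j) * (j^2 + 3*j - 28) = j^5 + 11*j^4 + 3*j^3 - 203*j^2 - 196*j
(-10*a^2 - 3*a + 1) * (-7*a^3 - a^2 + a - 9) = 70*a^5 + 31*a^4 - 14*a^3 + 86*a^2 + 28*a - 9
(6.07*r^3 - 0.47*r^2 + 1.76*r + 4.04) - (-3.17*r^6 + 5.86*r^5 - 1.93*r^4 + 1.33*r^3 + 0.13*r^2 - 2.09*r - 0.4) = 3.17*r^6 - 5.86*r^5 + 1.93*r^4 + 4.74*r^3 - 0.6*r^2 + 3.85*r + 4.44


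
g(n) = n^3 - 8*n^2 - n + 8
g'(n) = 3*n^2 - 16*n - 1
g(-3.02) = -89.49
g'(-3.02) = 74.68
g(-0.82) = 2.89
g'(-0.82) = 14.14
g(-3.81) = -159.63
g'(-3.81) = 103.51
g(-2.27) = -42.65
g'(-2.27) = 50.78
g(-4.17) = -199.45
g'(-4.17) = 117.89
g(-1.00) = 0.00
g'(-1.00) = 18.00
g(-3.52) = -131.22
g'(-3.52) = 92.49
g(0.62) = 4.54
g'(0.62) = -9.77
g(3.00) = -40.00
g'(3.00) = -22.00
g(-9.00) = -1360.00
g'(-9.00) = 386.00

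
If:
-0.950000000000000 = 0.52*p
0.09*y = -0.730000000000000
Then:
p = -1.83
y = -8.11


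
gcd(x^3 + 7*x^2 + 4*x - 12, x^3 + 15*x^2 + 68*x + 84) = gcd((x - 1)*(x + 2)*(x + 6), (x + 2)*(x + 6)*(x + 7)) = x^2 + 8*x + 12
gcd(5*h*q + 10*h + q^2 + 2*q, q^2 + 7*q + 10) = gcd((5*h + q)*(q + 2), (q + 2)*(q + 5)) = q + 2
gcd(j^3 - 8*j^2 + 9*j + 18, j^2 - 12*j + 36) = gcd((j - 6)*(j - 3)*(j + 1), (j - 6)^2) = j - 6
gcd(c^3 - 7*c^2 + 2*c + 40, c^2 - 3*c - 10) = c^2 - 3*c - 10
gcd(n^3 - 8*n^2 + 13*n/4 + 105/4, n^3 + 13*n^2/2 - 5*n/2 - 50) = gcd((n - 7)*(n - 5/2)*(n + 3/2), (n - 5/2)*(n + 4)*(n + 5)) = n - 5/2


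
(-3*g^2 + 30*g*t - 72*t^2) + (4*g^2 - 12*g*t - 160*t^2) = g^2 + 18*g*t - 232*t^2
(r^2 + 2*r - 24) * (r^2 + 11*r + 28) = r^4 + 13*r^3 + 26*r^2 - 208*r - 672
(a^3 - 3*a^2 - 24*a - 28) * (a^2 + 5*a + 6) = a^5 + 2*a^4 - 33*a^3 - 166*a^2 - 284*a - 168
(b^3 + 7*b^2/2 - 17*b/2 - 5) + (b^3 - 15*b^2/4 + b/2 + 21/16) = 2*b^3 - b^2/4 - 8*b - 59/16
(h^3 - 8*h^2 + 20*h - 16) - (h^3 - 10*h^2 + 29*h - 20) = 2*h^2 - 9*h + 4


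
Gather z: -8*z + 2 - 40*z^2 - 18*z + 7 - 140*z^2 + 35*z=-180*z^2 + 9*z + 9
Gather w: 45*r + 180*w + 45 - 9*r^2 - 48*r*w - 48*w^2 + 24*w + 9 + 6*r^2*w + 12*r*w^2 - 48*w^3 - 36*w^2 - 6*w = -9*r^2 + 45*r - 48*w^3 + w^2*(12*r - 84) + w*(6*r^2 - 48*r + 198) + 54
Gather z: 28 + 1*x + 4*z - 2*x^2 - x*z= -2*x^2 + x + z*(4 - x) + 28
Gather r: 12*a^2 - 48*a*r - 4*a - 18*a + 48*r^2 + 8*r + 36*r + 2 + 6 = 12*a^2 - 22*a + 48*r^2 + r*(44 - 48*a) + 8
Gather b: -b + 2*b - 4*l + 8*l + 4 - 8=b + 4*l - 4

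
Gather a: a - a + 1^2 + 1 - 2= 0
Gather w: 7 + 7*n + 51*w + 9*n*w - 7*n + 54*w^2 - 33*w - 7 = 54*w^2 + w*(9*n + 18)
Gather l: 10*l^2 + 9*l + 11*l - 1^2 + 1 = 10*l^2 + 20*l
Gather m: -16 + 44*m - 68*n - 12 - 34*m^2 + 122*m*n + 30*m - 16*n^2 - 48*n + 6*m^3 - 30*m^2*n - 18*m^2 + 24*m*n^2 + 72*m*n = 6*m^3 + m^2*(-30*n - 52) + m*(24*n^2 + 194*n + 74) - 16*n^2 - 116*n - 28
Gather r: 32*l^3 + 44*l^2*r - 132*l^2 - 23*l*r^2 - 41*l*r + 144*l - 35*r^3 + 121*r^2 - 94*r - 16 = 32*l^3 - 132*l^2 + 144*l - 35*r^3 + r^2*(121 - 23*l) + r*(44*l^2 - 41*l - 94) - 16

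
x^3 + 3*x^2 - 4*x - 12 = (x - 2)*(x + 2)*(x + 3)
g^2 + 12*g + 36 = (g + 6)^2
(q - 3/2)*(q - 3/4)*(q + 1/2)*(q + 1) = q^4 - 3*q^3/4 - 7*q^2/4 + 9*q/16 + 9/16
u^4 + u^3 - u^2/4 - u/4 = u*(u - 1/2)*(u + 1/2)*(u + 1)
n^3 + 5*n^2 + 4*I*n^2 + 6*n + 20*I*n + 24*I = (n + 2)*(n + 3)*(n + 4*I)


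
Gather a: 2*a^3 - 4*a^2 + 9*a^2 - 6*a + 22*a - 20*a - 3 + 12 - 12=2*a^3 + 5*a^2 - 4*a - 3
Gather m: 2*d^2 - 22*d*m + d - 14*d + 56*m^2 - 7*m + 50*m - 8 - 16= 2*d^2 - 13*d + 56*m^2 + m*(43 - 22*d) - 24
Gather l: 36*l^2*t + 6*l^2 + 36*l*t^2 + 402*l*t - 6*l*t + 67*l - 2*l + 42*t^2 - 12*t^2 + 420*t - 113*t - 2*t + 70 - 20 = l^2*(36*t + 6) + l*(36*t^2 + 396*t + 65) + 30*t^2 + 305*t + 50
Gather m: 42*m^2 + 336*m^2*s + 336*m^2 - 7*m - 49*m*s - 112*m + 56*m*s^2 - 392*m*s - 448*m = m^2*(336*s + 378) + m*(56*s^2 - 441*s - 567)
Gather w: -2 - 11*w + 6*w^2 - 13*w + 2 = 6*w^2 - 24*w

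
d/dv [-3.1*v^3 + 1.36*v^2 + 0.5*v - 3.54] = -9.3*v^2 + 2.72*v + 0.5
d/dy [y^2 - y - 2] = 2*y - 1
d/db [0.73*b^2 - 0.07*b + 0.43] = 1.46*b - 0.07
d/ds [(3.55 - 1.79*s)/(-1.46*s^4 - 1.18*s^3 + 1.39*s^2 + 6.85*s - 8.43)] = (-7.8402*s^4 + 16.5076*s^3 + 15.0551*s^2 - 9.869*s - 9.2278)/(2.1316*s^8 + 3.4456*s^7 - 2.6664*s^6 - 23.2824*s^5 + 10.3817*s^4 + 38.9378*s^3 + 23.4871*s^2 - 115.491*s + 71.0649)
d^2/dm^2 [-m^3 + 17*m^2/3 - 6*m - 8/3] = 34/3 - 6*m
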